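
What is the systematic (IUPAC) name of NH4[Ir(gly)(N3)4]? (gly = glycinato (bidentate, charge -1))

ammonium tetraazido(glycinato)iridate(IV)

The 1 ammonium counter-ion carries a total charge of +1, so each complex ion is 1−.
Ligand charges: 1×glycinato (-1 each), 4×azido (-1 each); total -5. So Ir + (-5) = 1−, giving Ir = +4.
The complex ion is anionic, so iridium takes the -ate form iridate(IV).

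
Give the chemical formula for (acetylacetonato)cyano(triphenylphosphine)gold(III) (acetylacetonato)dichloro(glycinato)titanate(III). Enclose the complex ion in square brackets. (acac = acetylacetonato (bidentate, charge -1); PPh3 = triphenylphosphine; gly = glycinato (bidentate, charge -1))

Cation [Au…]: ligand charges -2, Au(III) ⇒ ion charge 1+.
Anion [Ti…]: ligand charges -4, Ti(III) ⇒ ion charge 1−.

[Au(acac)(CN)(PPh3)][Ti(acac)Cl2(gly)]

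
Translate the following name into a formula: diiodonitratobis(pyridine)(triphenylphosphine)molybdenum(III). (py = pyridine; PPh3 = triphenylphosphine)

[MoI2(NO3)(PPh3)(py)2]

Ligands: 2 pyridine (py, neutral), 1 nitrato (NO3, -1), 1 triphenylphosphine (PPh3, neutral), 2 iodo (I, -1). Ligand charge sum = -3.
With Mo in oxidation state +3, the complex ion is [Mo...].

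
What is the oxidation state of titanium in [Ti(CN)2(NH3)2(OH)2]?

No counter-ion: the bracketed complex is neutral.
Ligand charges: 2×CN = -2; 2×OH = -2; 2×NH3 neutral; sum -4.
Ti + (-4) = 0 ⇒ Ti is +4.

+4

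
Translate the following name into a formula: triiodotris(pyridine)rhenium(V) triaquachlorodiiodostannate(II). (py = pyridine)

Cation [Re…]: ligand charges -3, Re(V) ⇒ ion charge 2+.
Anion [Sn…]: ligand charges -3, Sn(II) ⇒ ion charge 1−.
One 2+ cation requires 2 of the 1− anion.

[ReI3(py)3][SnCl(H2O)3I2]2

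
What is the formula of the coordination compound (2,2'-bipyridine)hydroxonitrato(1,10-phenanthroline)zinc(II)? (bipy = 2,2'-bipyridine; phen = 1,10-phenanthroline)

[Zn(bipy)(NO3)(OH)(phen)]

Ligands: 1 nitrato (NO3, -1), 1 2,2'-bipyridine (bipy, neutral), 1 hydroxo (OH, -1), 1 1,10-phenanthroline (phen, neutral). Ligand charge sum = -2.
With Zn in oxidation state +2, the complex ion is [Zn...].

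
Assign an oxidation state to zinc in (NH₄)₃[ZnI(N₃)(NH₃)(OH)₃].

+2

3 ammonium outside the brackets (+1 each) → the complex ion is 3−.
Ligand charges: 1×I = -1; 1×NH3 neutral; 3×OH = -3; 1×N3 = -1; sum -5.
Zn + (-5) = 3− ⇒ Zn is +2.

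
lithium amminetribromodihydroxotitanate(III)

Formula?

Li2[TiBr3(NH3)(OH)2]

Ligands: 2 hydroxo (OH, -1), 3 bromo (Br, -1), 1 ammine (NH3, neutral). Ligand charge sum = -5.
Charge balance with lithium (+1) requires 1 complex ion per 2 lithium.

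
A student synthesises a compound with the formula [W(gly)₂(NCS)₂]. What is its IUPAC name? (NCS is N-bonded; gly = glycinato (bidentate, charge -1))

bis(glycinato)diisothiocyanatotungsten(IV)

There is no counter-ion, so the complex is neutral overall.
Ligand charges: 2×isothiocyanato (-1 each), 2×glycinato (-1 each); total -4. So W + (-4) = 0, giving W = +4.
Ligands are named alphabetically: glycinato before isothiocyanato.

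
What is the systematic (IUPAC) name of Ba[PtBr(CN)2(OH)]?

The 1 barium counter-ion carries a total charge of +2, so each complex ion is 2−.
Ligand charges: 1×bromo (-1 each), 2×cyano (-1 each), 1×hydroxo (-1 each); total -4. So Pt + (-4) = 2−, giving Pt = +2.
Ligands are named alphabetically: bromo before cyano before hydroxo.
The complex ion is anionic, so platinum takes the -ate form platinate(II).

barium bromodicyanohydroxoplatinate(II)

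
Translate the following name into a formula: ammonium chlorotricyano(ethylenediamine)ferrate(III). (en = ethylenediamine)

NH4[FeCl(CN)3(en)]

Ligands: 1 ethylenediamine (en, neutral), 3 cyano (CN, -1), 1 chloro (Cl, -1). Ligand charge sum = -4.
Charge balance with ammonium (+1) requires 1 complex ion per 1 ammonium.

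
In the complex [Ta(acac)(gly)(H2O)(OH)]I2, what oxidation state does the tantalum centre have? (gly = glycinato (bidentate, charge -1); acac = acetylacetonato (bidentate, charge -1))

2 iodide outside the brackets (-1 each) → the complex ion is 2+.
Ligand charges: 1×gly = -1; 1×OH = -1; 1×acac = -1; 1×H2O neutral; sum -3.
Ta + (-3) = 2+ ⇒ Ta is +5.

+5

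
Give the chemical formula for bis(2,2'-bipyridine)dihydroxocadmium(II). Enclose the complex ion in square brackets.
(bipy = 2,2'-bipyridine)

Ligands: 2 hydroxo (OH, -1), 2 2,2'-bipyridine (bipy, neutral). Ligand charge sum = -2.
With Cd in oxidation state +2, the complex ion is [Cd...].

[Cd(bipy)2(OH)2]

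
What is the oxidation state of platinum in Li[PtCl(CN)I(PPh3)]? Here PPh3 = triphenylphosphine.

+2

1 lithium outside the brackets (+1 each) → the complex ion is 1−.
Ligand charges: 1×Cl = -1; 1×CN = -1; 1×I = -1; 1×PPh3 neutral; sum -3.
Pt + (-3) = 1− ⇒ Pt is +2.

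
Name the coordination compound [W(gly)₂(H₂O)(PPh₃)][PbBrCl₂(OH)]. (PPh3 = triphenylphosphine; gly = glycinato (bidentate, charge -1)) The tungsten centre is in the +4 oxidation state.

aquabis(glycinato)(triphenylphosphine)tungsten(IV) bromodichlorohydroxoplumbate(II)

Both ions are complex: the cation is named first with the plain metal name, the anion second with the -ate form; each ion's ligands are alphabetised independently.
W is given as +4; the cation's ligand charges sum to -2, so the complex cation is 2+.
A 1:1 salt means the anion carries the equal and opposite charge, 2−.
Anion: ligand charges sum to -4; for the ion to be 2−, Pb = +2.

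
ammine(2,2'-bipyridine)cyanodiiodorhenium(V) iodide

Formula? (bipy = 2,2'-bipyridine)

Ligands: 1 2,2'-bipyridine (bipy, neutral), 2 iodo (I, -1), 1 ammine (NH3, neutral), 1 cyano (CN, -1). Ligand charge sum = -3.
With Re in oxidation state +5, the complex ion is [Re...]^2+.
Charge balance with iodide (-1) requires 1 complex ion per 2 iodide.

[Re(bipy)(CN)I2(NH3)]I2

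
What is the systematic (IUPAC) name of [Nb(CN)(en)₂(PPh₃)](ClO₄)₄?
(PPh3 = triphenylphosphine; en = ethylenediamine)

The 4 perchlorate counter-ions carry a total charge of -4, so each complex ion is 4+.
Ligand charges: 1×triphenylphosphine (neutral), 1×cyano (-1 each), 2×ethylenediamine (neutral); total -1. So Nb + (-1) = 4+, giving Nb = +5.
Ligands are named alphabetically: cyano before ethylenediamine before triphenylphosphine.

cyanobis(ethylenediamine)(triphenylphosphine)niobium(V) perchlorate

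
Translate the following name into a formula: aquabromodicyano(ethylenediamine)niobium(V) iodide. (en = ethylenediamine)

[NbBr(CN)2(en)(H2O)]I2

Ligands: 1 bromo (Br, -1), 1 ethylenediamine (en, neutral), 2 cyano (CN, -1), 1 aqua (H2O, neutral). Ligand charge sum = -3.
With Nb in oxidation state +5, the complex ion is [Nb...]^2+.
Charge balance with iodide (-1) requires 1 complex ion per 2 iodide.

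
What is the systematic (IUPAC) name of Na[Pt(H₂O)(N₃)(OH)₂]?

The 1 sodium counter-ion carries a total charge of +1, so each complex ion is 1−.
Ligand charges: 1×azido (-1 each), 2×hydroxo (-1 each), 1×aqua (neutral); total -3. So Pt + (-3) = 1−, giving Pt = +2.
Ligands are named alphabetically: aqua before azido before hydroxo.
The complex ion is anionic, so platinum takes the -ate form platinate(II).

sodium aquaazidodihydroxoplatinate(II)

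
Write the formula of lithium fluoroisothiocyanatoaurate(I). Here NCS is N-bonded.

Ligands: 1 isothiocyanato (NCS, -1), 1 fluoro (F, -1). Ligand charge sum = -2.
With Au in oxidation state +1, the complex ion is [Au...]^1−.
Charge balance with lithium (+1) requires 1 complex ion per 1 lithium.

Li[AuF(NCS)]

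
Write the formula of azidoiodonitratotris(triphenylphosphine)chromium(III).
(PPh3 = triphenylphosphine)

Ligands: 1 nitrato (NO3, -1), 1 azido (N3, -1), 1 iodo (I, -1), 3 triphenylphosphine (PPh3, neutral). Ligand charge sum = -3.
With Cr in oxidation state +3, the complex ion is [Cr...].

[CrI(N3)(NO3)(PPh3)3]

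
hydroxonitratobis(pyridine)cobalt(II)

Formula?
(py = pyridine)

[Co(NO3)(OH)(py)2]

Ligands: 1 nitrato (NO3, -1), 2 pyridine (py, neutral), 1 hydroxo (OH, -1). Ligand charge sum = -2.
With Co in oxidation state +2, the complex ion is [Co...].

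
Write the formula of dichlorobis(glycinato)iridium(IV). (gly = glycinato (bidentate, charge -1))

[IrCl2(gly)2]

Ligands: 2 chloro (Cl, -1), 2 glycinato (gly, -1). Ligand charge sum = -4.
With Ir in oxidation state +4, the complex ion is [Ir...].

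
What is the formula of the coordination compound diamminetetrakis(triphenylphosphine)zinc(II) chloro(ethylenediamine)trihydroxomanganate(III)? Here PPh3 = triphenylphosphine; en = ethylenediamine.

Cation [Zn…]: ligand charges 0, Zn(II) ⇒ ion charge 2+.
Anion [Mn…]: ligand charges -4, Mn(III) ⇒ ion charge 1−.
One 2+ cation requires 2 of the 1− anion.

[Zn(NH3)2(PPh3)4][MnCl(en)(OH)3]2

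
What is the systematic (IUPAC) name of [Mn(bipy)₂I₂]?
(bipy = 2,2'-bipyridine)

bis(2,2'-bipyridine)diiodomanganese(II)

There is no counter-ion, so the complex is neutral overall.
Ligand charges: 2×iodo (-1 each), 2×2,2'-bipyridine (neutral); total -2. So Mn + (-2) = 0, giving Mn = +2.
Ligands are named alphabetically: bipyridine before iodo.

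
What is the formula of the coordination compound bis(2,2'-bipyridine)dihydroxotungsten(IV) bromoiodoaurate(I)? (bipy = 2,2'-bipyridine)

Cation [W…]: ligand charges -2, W(IV) ⇒ ion charge 2+.
Anion [Au…]: ligand charges -2, Au(I) ⇒ ion charge 1−.
One 2+ cation requires 2 of the 1− anion.

[W(bipy)2(OH)2][AuBrI]2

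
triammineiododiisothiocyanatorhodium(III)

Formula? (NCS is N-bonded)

[RhI(NCS)2(NH3)3]

Ligands: 1 iodo (I, -1), 2 isothiocyanato (NCS, -1), 3 ammine (NH3, neutral). Ligand charge sum = -3.
With Rh in oxidation state +3, the complex ion is [Rh...].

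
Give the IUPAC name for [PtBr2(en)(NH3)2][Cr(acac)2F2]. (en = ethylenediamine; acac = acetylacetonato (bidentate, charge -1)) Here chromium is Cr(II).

Cr is given as +2; the anion's ligand charges sum to -4, so the complex anion is 2−.
A 1:1 salt means the cation carries the equal and opposite charge, 2+.
Cation: ligand charges sum to -2; for the ion to be 2+, Pt = +4.

diamminedibromo(ethylenediamine)platinum(IV) bis(acetylacetonato)difluorochromate(II)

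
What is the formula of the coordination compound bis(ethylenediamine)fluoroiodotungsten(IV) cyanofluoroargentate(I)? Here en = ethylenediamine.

Cation [W…]: ligand charges -2, W(IV) ⇒ ion charge 2+.
Anion [Ag…]: ligand charges -2, Ag(I) ⇒ ion charge 1−.
One 2+ cation requires 2 of the 1− anion.

[W(en)2FI][Ag(CN)F]2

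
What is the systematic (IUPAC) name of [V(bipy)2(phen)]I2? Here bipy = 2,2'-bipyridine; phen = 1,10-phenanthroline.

bis(2,2'-bipyridine)(1,10-phenanthroline)vanadium(II) iodide

The 2 iodide counter-ions carry a total charge of -2, so each complex ion is 2+.
Ligand charges: 2×2,2'-bipyridine (neutral), 1×1,10-phenanthroline (neutral); total 0. So V + (0) = 2+, giving V = +2.
Ligands are named alphabetically: bipyridine before phenanthroline.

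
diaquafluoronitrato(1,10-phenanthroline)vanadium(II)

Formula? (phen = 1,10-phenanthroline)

Ligands: 1 nitrato (NO3, -1), 1 fluoro (F, -1), 1 1,10-phenanthroline (phen, neutral), 2 aqua (H2O, neutral). Ligand charge sum = -2.
With V in oxidation state +2, the complex ion is [V...].

[VF(H2O)2(NO3)(phen)]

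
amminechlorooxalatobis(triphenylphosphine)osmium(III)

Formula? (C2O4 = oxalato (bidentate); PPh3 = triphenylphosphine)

Ligands: 1 oxalato (C2O4, -2), 1 chloro (Cl, -1), 1 ammine (NH3, neutral), 2 triphenylphosphine (PPh3, neutral). Ligand charge sum = -3.
With Os in oxidation state +3, the complex ion is [Os...].

[Os(C2O4)Cl(NH3)(PPh3)2]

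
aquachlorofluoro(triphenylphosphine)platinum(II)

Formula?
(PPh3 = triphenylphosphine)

[PtClF(H2O)(PPh3)]

Ligands: 1 triphenylphosphine (PPh3, neutral), 1 aqua (H2O, neutral), 1 chloro (Cl, -1), 1 fluoro (F, -1). Ligand charge sum = -2.
With Pt in oxidation state +2, the complex ion is [Pt...].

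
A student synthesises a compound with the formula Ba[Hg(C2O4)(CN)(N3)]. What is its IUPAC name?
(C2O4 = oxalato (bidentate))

barium azidocyanooxalatomercurate(II)

The 1 barium counter-ion carries a total charge of +2, so each complex ion is 2−.
Ligand charges: 1×azido (-1 each), 1×oxalato (-2 each), 1×cyano (-1 each); total -4. So Hg + (-4) = 2−, giving Hg = +2.
Ligands are named alphabetically: azido before cyano before oxalato.
The complex ion is anionic, so mercury takes the -ate form mercurate(II).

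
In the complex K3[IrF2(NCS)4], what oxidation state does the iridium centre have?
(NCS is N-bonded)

+3

3 potassium outside the brackets (+1 each) → the complex ion is 3−.
Ligand charges: 2×F = -2; 4×NCS = -4; sum -6.
Ir + (-6) = 3− ⇒ Ir is +3.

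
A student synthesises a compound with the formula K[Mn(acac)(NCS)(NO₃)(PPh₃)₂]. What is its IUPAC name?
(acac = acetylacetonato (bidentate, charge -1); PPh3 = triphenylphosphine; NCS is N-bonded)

The 1 potassium counter-ion carries a total charge of +1, so each complex ion is 1−.
Ligand charges: 1×acetylacetonato (-1 each), 2×triphenylphosphine (neutral), 1×nitrato (-1 each), 1×isothiocyanato (-1 each); total -3. So Mn + (-3) = 1−, giving Mn = +2.
The complex ion is anionic, so manganese takes the -ate form manganate(II).

potassium (acetylacetonato)isothiocyanatonitratobis(triphenylphosphine)manganate(II)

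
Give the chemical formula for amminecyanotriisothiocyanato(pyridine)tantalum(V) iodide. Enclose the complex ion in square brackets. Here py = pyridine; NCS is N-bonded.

[Ta(CN)(NCS)3(NH3)(py)]I

Ligands: 1 ammine (NH3, neutral), 1 cyano (CN, -1), 1 pyridine (py, neutral), 3 isothiocyanato (NCS, -1). Ligand charge sum = -4.
With Ta in oxidation state +5, the complex ion is [Ta...]^1+.
Charge balance with iodide (-1) requires 1 complex ion per 1 iodide.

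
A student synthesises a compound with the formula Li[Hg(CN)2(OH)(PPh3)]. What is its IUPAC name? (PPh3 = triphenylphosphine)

lithium dicyanohydroxo(triphenylphosphine)mercurate(II)

The 1 lithium counter-ion carries a total charge of +1, so each complex ion is 1−.
Ligand charges: 1×hydroxo (-1 each), 1×triphenylphosphine (neutral), 2×cyano (-1 each); total -3. So Hg + (-3) = 1−, giving Hg = +2.
Ligands are named alphabetically: cyano before hydroxo before triphenylphosphine.
The complex ion is anionic, so mercury takes the -ate form mercurate(II).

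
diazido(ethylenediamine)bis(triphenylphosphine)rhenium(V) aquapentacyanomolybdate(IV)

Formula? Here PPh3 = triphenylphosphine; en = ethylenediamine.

Cation [Re…]: ligand charges -2, Re(V) ⇒ ion charge 3+.
Anion [Mo…]: ligand charges -5, Mo(IV) ⇒ ion charge 1−.

[Re(en)(N3)2(PPh3)2][Mo(CN)5(H2O)]3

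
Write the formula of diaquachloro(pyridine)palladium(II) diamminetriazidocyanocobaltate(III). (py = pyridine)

[PdCl(H2O)2(py)][Co(CN)(N3)3(NH3)2]

Cation [Pd…]: ligand charges -1, Pd(II) ⇒ ion charge 1+.
Anion [Co…]: ligand charges -4, Co(III) ⇒ ion charge 1−.
One 1+ cation balances one 1− anion.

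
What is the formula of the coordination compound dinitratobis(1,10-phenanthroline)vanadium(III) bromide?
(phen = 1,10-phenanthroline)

Ligands: 2 1,10-phenanthroline (phen, neutral), 2 nitrato (NO3, -1). Ligand charge sum = -2.
With V in oxidation state +3, the complex ion is [V...]^1+.
Charge balance with bromide (-1) requires 1 complex ion per 1 bromide.

[V(NO3)2(phen)2]Br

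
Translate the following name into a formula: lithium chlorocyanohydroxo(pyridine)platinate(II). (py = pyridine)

Li[PtCl(CN)(OH)(py)]

Ligands: 1 pyridine (py, neutral), 1 hydroxo (OH, -1), 1 chloro (Cl, -1), 1 cyano (CN, -1). Ligand charge sum = -3.
With Pt in oxidation state +2, the complex ion is [Pt...]^1−.
Charge balance with lithium (+1) requires 1 complex ion per 1 lithium.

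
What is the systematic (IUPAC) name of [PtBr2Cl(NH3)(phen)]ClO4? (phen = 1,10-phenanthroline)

amminedibromochloro(1,10-phenanthroline)platinum(IV) perchlorate

The 1 perchlorate counter-ion carries a total charge of -1, so each complex ion is 1+.
Ligand charges: 1×ammine (neutral), 1×1,10-phenanthroline (neutral), 2×bromo (-1 each), 1×chloro (-1 each); total -3. So Pt + (-3) = 1+, giving Pt = +4.
Ligands are named alphabetically: ammine before bromo before chloro before phenanthroline.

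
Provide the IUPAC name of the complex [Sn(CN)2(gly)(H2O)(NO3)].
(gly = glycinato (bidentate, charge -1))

There is no counter-ion, so the complex is neutral overall.
Ligand charges: 1×aqua (neutral), 2×cyano (-1 each), 1×glycinato (-1 each), 1×nitrato (-1 each); total -4. So Sn + (-4) = 0, giving Sn = +4.
Ligands are named alphabetically: aqua before cyano before glycinato before nitrato.

aquadicyano(glycinato)nitratotin(IV)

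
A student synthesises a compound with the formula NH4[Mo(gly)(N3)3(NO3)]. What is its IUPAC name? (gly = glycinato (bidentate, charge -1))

ammonium triazido(glycinato)nitratomolybdate(IV)

The 1 ammonium counter-ion carries a total charge of +1, so each complex ion is 1−.
Ligand charges: 1×glycinato (-1 each), 3×azido (-1 each), 1×nitrato (-1 each); total -5. So Mo + (-5) = 1−, giving Mo = +4.
The complex ion is anionic, so molybdenum takes the -ate form molybdate(IV).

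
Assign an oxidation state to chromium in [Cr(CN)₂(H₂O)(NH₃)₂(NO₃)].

+3

No counter-ion: the bracketed complex is neutral.
Ligand charges: 2×NH3 neutral; 1×NO3 = -1; 2×CN = -2; 1×H2O neutral; sum -3.
Cr + (-3) = 0 ⇒ Cr is +3.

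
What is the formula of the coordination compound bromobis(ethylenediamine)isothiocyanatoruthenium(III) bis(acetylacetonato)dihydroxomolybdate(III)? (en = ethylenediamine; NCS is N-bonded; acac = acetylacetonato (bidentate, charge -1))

Cation [Ru…]: ligand charges -2, Ru(III) ⇒ ion charge 1+.
Anion [Mo…]: ligand charges -4, Mo(III) ⇒ ion charge 1−.
One 1+ cation balances one 1− anion.

[RuBr(en)2(NCS)][Mo(acac)2(OH)2]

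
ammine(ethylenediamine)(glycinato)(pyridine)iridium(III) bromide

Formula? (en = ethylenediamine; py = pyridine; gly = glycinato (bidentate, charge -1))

Ligands: 1 ethylenediamine (en, neutral), 1 ammine (NH3, neutral), 1 pyridine (py, neutral), 1 glycinato (gly, -1). Ligand charge sum = -1.
With Ir in oxidation state +3, the complex ion is [Ir...]^2+.
Charge balance with bromide (-1) requires 1 complex ion per 2 bromide.

[Ir(en)(gly)(NH3)(py)]Br2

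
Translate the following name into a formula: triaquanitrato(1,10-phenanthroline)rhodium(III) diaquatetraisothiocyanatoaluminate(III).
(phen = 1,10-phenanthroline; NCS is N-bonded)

[Rh(H2O)3(NO3)(phen)][Al(H2O)2(NCS)4]2

Cation [Rh…]: ligand charges -1, Rh(III) ⇒ ion charge 2+.
Anion [Al…]: ligand charges -4, Al(III) ⇒ ion charge 1−.
One 2+ cation requires 2 of the 1− anion.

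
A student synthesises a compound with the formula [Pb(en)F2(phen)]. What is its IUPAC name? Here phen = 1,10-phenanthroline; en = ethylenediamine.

There is no counter-ion, so the complex is neutral overall.
Ligand charges: 2×fluoro (-1 each), 1×1,10-phenanthroline (neutral), 1×ethylenediamine (neutral); total -2. So Pb + (-2) = 0, giving Pb = +2.
Ligands are named alphabetically: ethylenediamine before fluoro before phenanthroline.

(ethylenediamine)difluoro(1,10-phenanthroline)lead(II)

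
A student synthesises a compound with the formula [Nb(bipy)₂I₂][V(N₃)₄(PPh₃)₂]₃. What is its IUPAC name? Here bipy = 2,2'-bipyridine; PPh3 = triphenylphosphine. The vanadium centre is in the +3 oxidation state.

bis(2,2'-bipyridine)diiodoniobium(V) tetraazidobis(triphenylphosphine)vanadate(III)

Both ions are complex: the cation is named first with the plain metal name, the anion second with the -ate form; each ion's ligands are alphabetised independently.
V is given as +3; the anion's ligand charges sum to -4, so the complex anion is 1−.
With 3 anions per cation, the cation must be 3×1 = 3+.
Cation: ligand charges sum to -2; for the ion to be 3+, Nb = +5.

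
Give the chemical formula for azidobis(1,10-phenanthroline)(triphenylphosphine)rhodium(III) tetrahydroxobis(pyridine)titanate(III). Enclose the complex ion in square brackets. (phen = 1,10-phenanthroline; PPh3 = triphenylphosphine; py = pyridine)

Cation [Rh…]: ligand charges -1, Rh(III) ⇒ ion charge 2+.
Anion [Ti…]: ligand charges -4, Ti(III) ⇒ ion charge 1−.
One 2+ cation requires 2 of the 1− anion.

[Rh(N3)(phen)2(PPh3)][Ti(OH)4(py)2]2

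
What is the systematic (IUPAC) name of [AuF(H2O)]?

aquafluorogold(I)

There is no counter-ion, so the complex is neutral overall.
Ligand charges: 1×aqua (neutral), 1×fluoro (-1 each); total -1. So Au + (-1) = 0, giving Au = +1.
Ligands are named alphabetically: aqua before fluoro.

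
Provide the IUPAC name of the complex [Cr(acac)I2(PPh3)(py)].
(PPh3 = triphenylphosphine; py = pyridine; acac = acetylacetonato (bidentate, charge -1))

There is no counter-ion, so the complex is neutral overall.
Ligand charges: 1×triphenylphosphine (neutral), 1×pyridine (neutral), 2×iodo (-1 each), 1×acetylacetonato (-1 each); total -3. So Cr + (-3) = 0, giving Cr = +3.
Ligands are named alphabetically: acetylacetonato before iodo before pyridine before triphenylphosphine.

(acetylacetonato)diiodo(pyridine)(triphenylphosphine)chromium(III)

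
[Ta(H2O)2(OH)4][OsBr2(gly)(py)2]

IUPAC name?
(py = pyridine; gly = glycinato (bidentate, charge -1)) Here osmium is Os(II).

Os is given as +2; the anion's ligand charges sum to -3, so the complex anion is 1−.
A 1:1 salt means the cation carries the equal and opposite charge, 1+.
Cation: ligand charges sum to -4; for the ion to be 1+, Ta = +5.

diaquatetrahydroxotantalum(V) dibromo(glycinato)bis(pyridine)osmate(II)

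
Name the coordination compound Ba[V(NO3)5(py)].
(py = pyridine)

barium pentanitrato(pyridine)vanadate(III)

The 1 barium counter-ion carries a total charge of +2, so each complex ion is 2−.
Ligand charges: 1×pyridine (neutral), 5×nitrato (-1 each); total -5. So V + (-5) = 2−, giving V = +3.
The complex ion is anionic, so vanadium takes the -ate form vanadate(III).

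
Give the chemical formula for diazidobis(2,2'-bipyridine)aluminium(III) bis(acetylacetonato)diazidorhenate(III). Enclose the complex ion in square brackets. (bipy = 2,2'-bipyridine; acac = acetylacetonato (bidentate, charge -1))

[Al(bipy)2(N3)2][Re(acac)2(N3)2]

Cation [Al…]: ligand charges -2, Al(III) ⇒ ion charge 1+.
Anion [Re…]: ligand charges -4, Re(III) ⇒ ion charge 1−.
One 1+ cation balances one 1− anion.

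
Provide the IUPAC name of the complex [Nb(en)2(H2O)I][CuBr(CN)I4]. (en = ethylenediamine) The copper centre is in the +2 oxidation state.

aquabis(ethylenediamine)iodoniobium(V) bromocyanotetraiodocuprate(II)

Both ions are complex: the cation is named first with the plain metal name, the anion second with the -ate form; each ion's ligands are alphabetised independently.
Cu is given as +2; the anion's ligand charges sum to -6, so the complex anion is 4−.
A 1:1 salt means the cation carries the equal and opposite charge, 4+.
Cation: ligand charges sum to -1; for the ion to be 4+, Nb = +5.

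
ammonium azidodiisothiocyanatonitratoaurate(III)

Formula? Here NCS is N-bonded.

NH4[Au(N3)(NCS)2(NO3)]

Ligands: 1 nitrato (NO3, -1), 1 azido (N3, -1), 2 isothiocyanato (NCS, -1). Ligand charge sum = -4.
Charge balance with ammonium (+1) requires 1 complex ion per 1 ammonium.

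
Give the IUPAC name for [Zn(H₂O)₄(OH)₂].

tetraaquadihydroxozinc(II)

There is no counter-ion, so the complex is neutral overall.
Ligand charges: 2×hydroxo (-1 each), 4×aqua (neutral); total -2. So Zn + (-2) = 0, giving Zn = +2.
Ligands are named alphabetically: aqua before hydroxo.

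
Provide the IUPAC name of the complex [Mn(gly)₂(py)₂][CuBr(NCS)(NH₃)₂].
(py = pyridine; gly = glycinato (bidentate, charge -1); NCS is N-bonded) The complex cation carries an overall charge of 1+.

Both ions are complex: the cation is named first with the plain metal name, the anion second with the -ate form; each ion's ligands are alphabetised independently.
The complex cation is given as 1+; its ligand charges sum to -2, so Mn = +3.
A 1:1 salt means the anion carries the equal and opposite charge, 1−.
Anion: ligand charges sum to -2; for the ion to be 1−, Cu = +1.

bis(glycinato)bis(pyridine)manganese(III) diamminebromoisothiocyanatocuprate(I)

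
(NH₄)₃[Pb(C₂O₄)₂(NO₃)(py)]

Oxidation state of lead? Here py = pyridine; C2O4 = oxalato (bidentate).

3 ammonium outside the brackets (+1 each) → the complex ion is 3−.
Ligand charges: 1×py neutral; 1×NO3 = -1; 2×C2O4 = -4; sum -5.
Pb + (-5) = 3− ⇒ Pb is +2.

+2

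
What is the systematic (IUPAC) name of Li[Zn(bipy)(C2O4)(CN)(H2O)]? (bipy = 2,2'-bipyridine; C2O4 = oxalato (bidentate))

The 1 lithium counter-ion carries a total charge of +1, so each complex ion is 1−.
Ligand charges: 1×2,2'-bipyridine (neutral), 1×oxalato (-2 each), 1×aqua (neutral), 1×cyano (-1 each); total -3. So Zn + (-3) = 1−, giving Zn = +2.
Ligands are named alphabetically: aqua before bipyridine before cyano before oxalato.
The complex ion is anionic, so zinc takes the -ate form zincate(II).

lithium aqua(2,2'-bipyridine)cyanooxalatozincate(II)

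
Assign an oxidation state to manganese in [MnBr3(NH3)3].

No counter-ion: the bracketed complex is neutral.
Ligand charges: 3×NH3 neutral; 3×Br = -3; sum -3.
Mn + (-3) = 0 ⇒ Mn is +3.

+3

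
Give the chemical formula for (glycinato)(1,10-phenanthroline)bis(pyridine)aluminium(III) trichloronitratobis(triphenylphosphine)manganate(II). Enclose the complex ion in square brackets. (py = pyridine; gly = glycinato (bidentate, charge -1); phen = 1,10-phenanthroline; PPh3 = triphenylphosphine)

Cation [Al…]: ligand charges -1, Al(III) ⇒ ion charge 2+.
Anion [Mn…]: ligand charges -4, Mn(II) ⇒ ion charge 2−.

[Al(gly)(phen)(py)2][MnCl3(NO3)(PPh3)2]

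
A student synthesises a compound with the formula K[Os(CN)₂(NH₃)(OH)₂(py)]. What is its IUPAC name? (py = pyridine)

potassium amminedicyanodihydroxo(pyridine)osmate(III)

The 1 potassium counter-ion carries a total charge of +1, so each complex ion is 1−.
Ligand charges: 1×ammine (neutral), 1×pyridine (neutral), 2×cyano (-1 each), 2×hydroxo (-1 each); total -4. So Os + (-4) = 1−, giving Os = +3.
The complex ion is anionic, so osmium takes the -ate form osmate(III).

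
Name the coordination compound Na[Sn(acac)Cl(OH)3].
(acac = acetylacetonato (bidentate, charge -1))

sodium (acetylacetonato)chlorotrihydroxostannate(IV)

The 1 sodium counter-ion carries a total charge of +1, so each complex ion is 1−.
Ligand charges: 1×acetylacetonato (-1 each), 1×chloro (-1 each), 3×hydroxo (-1 each); total -5. So Sn + (-5) = 1−, giving Sn = +4.
Ligands are named alphabetically: acetylacetonato before chloro before hydroxo.
The complex ion is anionic, so tin takes the -ate form stannate(IV).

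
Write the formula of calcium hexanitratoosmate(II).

Ligands: 6 nitrato (NO3, -1). Ligand charge sum = -6.
With Os in oxidation state +2, the complex ion is [Os...]^4−.
Charge balance with calcium (+2) requires 1 complex ion per 2 calcium.

Ca2[Os(NO3)6]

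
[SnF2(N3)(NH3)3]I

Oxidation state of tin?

1 iodide outside the brackets (-1 each) → the complex ion is 1+.
Ligand charges: 3×NH3 neutral; 1×N3 = -1; 2×F = -2; sum -3.
Sn + (-3) = 1+ ⇒ Sn is +4.

+4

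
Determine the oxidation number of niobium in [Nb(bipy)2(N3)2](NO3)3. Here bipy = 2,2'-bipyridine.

3 nitrate outside the brackets (-1 each) → the complex ion is 3+.
Ligand charges: 2×N3 = -2; 2×bipy neutral; sum -2.
Nb + (-2) = 3+ ⇒ Nb is +5.

+5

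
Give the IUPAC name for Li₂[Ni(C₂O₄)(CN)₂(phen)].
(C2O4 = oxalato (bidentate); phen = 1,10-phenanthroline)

lithium dicyanooxalato(1,10-phenanthroline)nickelate(II)

The 2 lithium counter-ions carry a total charge of +2, so each complex ion is 2−.
Ligand charges: 2×cyano (-1 each), 1×oxalato (-2 each), 1×1,10-phenanthroline (neutral); total -4. So Ni + (-4) = 2−, giving Ni = +2.
Ligands are named alphabetically: cyano before oxalato before phenanthroline.
The complex ion is anionic, so nickel takes the -ate form nickelate(II).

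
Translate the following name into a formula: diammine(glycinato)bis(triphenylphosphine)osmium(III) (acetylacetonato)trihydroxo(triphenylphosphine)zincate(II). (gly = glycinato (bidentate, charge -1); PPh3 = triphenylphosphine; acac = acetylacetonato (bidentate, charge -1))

[Os(gly)(NH3)2(PPh3)2][Zn(acac)(OH)3(PPh3)]

Cation [Os…]: ligand charges -1, Os(III) ⇒ ion charge 2+.
Anion [Zn…]: ligand charges -4, Zn(II) ⇒ ion charge 2−.
One 2+ cation balances one 2− anion.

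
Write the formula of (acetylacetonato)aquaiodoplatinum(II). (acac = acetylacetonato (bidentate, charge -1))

Ligands: 1 iodo (I, -1), 1 acetylacetonato (acac, -1), 1 aqua (H2O, neutral). Ligand charge sum = -2.
With Pt in oxidation state +2, the complex ion is [Pt...].

[Pt(acac)(H2O)I]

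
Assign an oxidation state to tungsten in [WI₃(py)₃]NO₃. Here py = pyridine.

+4

1 nitrate outside the brackets (-1 each) → the complex ion is 1+.
Ligand charges: 3×py neutral; 3×I = -3; sum -3.
W + (-3) = 1+ ⇒ W is +4.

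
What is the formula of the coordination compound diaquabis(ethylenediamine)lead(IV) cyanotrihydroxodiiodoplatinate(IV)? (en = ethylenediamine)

[Pb(en)2(H2O)2][Pt(CN)I2(OH)3]2

Cation [Pb…]: ligand charges 0, Pb(IV) ⇒ ion charge 4+.
Anion [Pt…]: ligand charges -6, Pt(IV) ⇒ ion charge 2−.
One 4+ cation requires 2 of the 2− anion.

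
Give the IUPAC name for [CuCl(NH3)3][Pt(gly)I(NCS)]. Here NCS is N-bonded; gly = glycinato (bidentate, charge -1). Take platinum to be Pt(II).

Both ions are complex: the cation is named first with the plain metal name, the anion second with the -ate form; each ion's ligands are alphabetised independently.
Pt is given as +2; the anion's ligand charges sum to -3, so the complex anion is 1−.
A 1:1 salt means the cation carries the equal and opposite charge, 1+.
Cation: ligand charges sum to -1; for the ion to be 1+, Cu = +2.

triamminechlorocopper(II) (glycinato)iodoisothiocyanatoplatinate(II)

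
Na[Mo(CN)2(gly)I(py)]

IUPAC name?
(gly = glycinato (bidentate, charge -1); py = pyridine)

sodium dicyano(glycinato)iodo(pyridine)molybdate(III)

The 1 sodium counter-ion carries a total charge of +1, so each complex ion is 1−.
Ligand charges: 1×iodo (-1 each), 2×cyano (-1 each), 1×glycinato (-1 each), 1×pyridine (neutral); total -4. So Mo + (-4) = 1−, giving Mo = +3.
Ligands are named alphabetically: cyano before glycinato before iodo before pyridine.
The complex ion is anionic, so molybdenum takes the -ate form molybdate(III).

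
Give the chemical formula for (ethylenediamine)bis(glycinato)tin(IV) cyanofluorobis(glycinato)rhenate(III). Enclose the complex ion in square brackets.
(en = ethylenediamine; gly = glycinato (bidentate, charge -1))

[Sn(en)(gly)2][Re(CN)F(gly)2]2

Cation [Sn…]: ligand charges -2, Sn(IV) ⇒ ion charge 2+.
Anion [Re…]: ligand charges -4, Re(III) ⇒ ion charge 1−.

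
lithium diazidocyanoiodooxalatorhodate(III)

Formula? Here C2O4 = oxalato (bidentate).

Ligands: 1 cyano (CN, -1), 1 iodo (I, -1), 1 oxalato (C2O4, -2), 2 azido (N3, -1). Ligand charge sum = -6.
Charge balance with lithium (+1) requires 1 complex ion per 3 lithium.

Li3[Rh(C2O4)(CN)I(N3)2]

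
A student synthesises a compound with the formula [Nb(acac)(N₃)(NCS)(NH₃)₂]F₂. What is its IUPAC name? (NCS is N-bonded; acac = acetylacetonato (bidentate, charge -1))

The 2 fluoride counter-ions carry a total charge of -2, so each complex ion is 2+.
Ligand charges: 2×ammine (neutral), 1×azido (-1 each), 1×isothiocyanato (-1 each), 1×acetylacetonato (-1 each); total -3. So Nb + (-3) = 2+, giving Nb = +5.
Ligands are named alphabetically: acetylacetonato before ammine before azido before isothiocyanato.

(acetylacetonato)diammineazidoisothiocyanatoniobium(V) fluoride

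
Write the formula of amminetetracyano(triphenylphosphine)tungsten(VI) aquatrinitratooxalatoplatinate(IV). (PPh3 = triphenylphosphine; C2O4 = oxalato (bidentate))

Cation [W…]: ligand charges -4, W(VI) ⇒ ion charge 2+.
Anion [Pt…]: ligand charges -5, Pt(IV) ⇒ ion charge 1−.
One 2+ cation requires 2 of the 1− anion.

[W(CN)4(NH3)(PPh3)][Pt(C2O4)(H2O)(NO3)3]2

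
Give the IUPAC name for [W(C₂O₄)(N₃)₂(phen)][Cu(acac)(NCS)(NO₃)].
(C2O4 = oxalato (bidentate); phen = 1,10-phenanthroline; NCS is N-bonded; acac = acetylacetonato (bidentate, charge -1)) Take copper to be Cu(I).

diazidooxalato(1,10-phenanthroline)tungsten(VI) (acetylacetonato)isothiocyanatonitratocuprate(I)

Cu is given as +1; the anion's ligand charges sum to -3, so the complex anion is 2−.
A 1:1 salt means the cation carries the equal and opposite charge, 2+.
Cation: ligand charges sum to -4; for the ion to be 2+, W = +6.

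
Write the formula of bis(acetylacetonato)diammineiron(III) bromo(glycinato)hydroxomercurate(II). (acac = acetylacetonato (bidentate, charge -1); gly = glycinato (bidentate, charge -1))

[Fe(acac)2(NH3)2][HgBr(gly)(OH)]

Cation [Fe…]: ligand charges -2, Fe(III) ⇒ ion charge 1+.
Anion [Hg…]: ligand charges -3, Hg(II) ⇒ ion charge 1−.
One 1+ cation balances one 1− anion.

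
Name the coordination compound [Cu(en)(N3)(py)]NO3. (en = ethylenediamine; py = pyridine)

azido(ethylenediamine)(pyridine)copper(II) nitrate

The 1 nitrate counter-ion carries a total charge of -1, so each complex ion is 1+.
Ligand charges: 1×azido (-1 each), 1×ethylenediamine (neutral), 1×pyridine (neutral); total -1. So Cu + (-1) = 1+, giving Cu = +2.
Ligands are named alphabetically: azido before ethylenediamine before pyridine.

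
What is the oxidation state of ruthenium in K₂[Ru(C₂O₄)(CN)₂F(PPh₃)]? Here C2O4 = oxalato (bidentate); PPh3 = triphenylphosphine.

+3

2 potassium outside the brackets (+1 each) → the complex ion is 2−.
Ligand charges: 1×C2O4 = -2; 2×CN = -2; 1×PPh3 neutral; 1×F = -1; sum -5.
Ru + (-5) = 2− ⇒ Ru is +3.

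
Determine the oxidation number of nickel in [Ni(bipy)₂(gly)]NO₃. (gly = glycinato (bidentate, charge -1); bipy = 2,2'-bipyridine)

1 nitrate outside the brackets (-1 each) → the complex ion is 1+.
Ligand charges: 1×gly = -1; 2×bipy neutral; sum -1.
Ni + (-1) = 1+ ⇒ Ni is +2.

+2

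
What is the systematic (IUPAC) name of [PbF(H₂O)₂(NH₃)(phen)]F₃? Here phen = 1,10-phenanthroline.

The 3 fluoride counter-ions carry a total charge of -3, so each complex ion is 3+.
Ligand charges: 1×ammine (neutral), 1×1,10-phenanthroline (neutral), 1×fluoro (-1 each), 2×aqua (neutral); total -1. So Pb + (-1) = 3+, giving Pb = +4.
Ligands are named alphabetically: ammine before aqua before fluoro before phenanthroline.

amminediaquafluoro(1,10-phenanthroline)lead(IV) fluoride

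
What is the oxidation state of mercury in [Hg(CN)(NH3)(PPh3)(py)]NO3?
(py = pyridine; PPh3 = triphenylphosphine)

1 nitrate outside the brackets (-1 each) → the complex ion is 1+.
Ligand charges: 1×NH3 neutral; 1×py neutral; 1×PPh3 neutral; 1×CN = -1; sum -1.
Hg + (-1) = 1+ ⇒ Hg is +2.

+2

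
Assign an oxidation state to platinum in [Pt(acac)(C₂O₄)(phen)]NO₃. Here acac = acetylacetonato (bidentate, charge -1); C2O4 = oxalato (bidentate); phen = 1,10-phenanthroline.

+4

1 nitrate outside the brackets (-1 each) → the complex ion is 1+.
Ligand charges: 1×acac = -1; 1×C2O4 = -2; 1×phen neutral; sum -3.
Pt + (-3) = 1+ ⇒ Pt is +4.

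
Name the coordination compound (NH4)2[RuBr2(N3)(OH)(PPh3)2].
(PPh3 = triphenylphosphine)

The 2 ammonium counter-ions carry a total charge of +2, so each complex ion is 2−.
Ligand charges: 1×hydroxo (-1 each), 2×triphenylphosphine (neutral), 2×bromo (-1 each), 1×azido (-1 each); total -4. So Ru + (-4) = 2−, giving Ru = +2.
The complex ion is anionic, so ruthenium takes the -ate form ruthenate(II).

ammonium azidodibromohydroxobis(triphenylphosphine)ruthenate(II)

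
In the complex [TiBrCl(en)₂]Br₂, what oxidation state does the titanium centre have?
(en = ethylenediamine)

2 bromide outside the brackets (-1 each) → the complex ion is 2+.
Ligand charges: 2×en neutral; 1×Br = -1; 1×Cl = -1; sum -2.
Ti + (-2) = 2+ ⇒ Ti is +4.

+4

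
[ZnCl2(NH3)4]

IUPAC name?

tetraamminedichlorozinc(II)

There is no counter-ion, so the complex is neutral overall.
Ligand charges: 2×chloro (-1 each), 4×ammine (neutral); total -2. So Zn + (-2) = 0, giving Zn = +2.
Ligands are named alphabetically: ammine before chloro.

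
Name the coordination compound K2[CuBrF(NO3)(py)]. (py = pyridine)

The 2 potassium counter-ions carry a total charge of +2, so each complex ion is 2−.
Ligand charges: 1×pyridine (neutral), 1×nitrato (-1 each), 1×bromo (-1 each), 1×fluoro (-1 each); total -3. So Cu + (-3) = 2−, giving Cu = +1.
Ligands are named alphabetically: bromo before fluoro before nitrato before pyridine.
The complex ion is anionic, so copper takes the -ate form cuprate(I).

potassium bromofluoronitrato(pyridine)cuprate(I)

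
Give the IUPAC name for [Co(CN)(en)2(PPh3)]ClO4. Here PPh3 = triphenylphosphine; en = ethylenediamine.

cyanobis(ethylenediamine)(triphenylphosphine)cobalt(II) perchlorate

The 1 perchlorate counter-ion carries a total charge of -1, so each complex ion is 1+.
Ligand charges: 1×cyano (-1 each), 1×triphenylphosphine (neutral), 2×ethylenediamine (neutral); total -1. So Co + (-1) = 1+, giving Co = +2.
Ligands are named alphabetically: cyano before ethylenediamine before triphenylphosphine.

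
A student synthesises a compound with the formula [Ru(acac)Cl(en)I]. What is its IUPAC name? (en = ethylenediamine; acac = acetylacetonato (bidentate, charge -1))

(acetylacetonato)chloro(ethylenediamine)iodoruthenium(III)

There is no counter-ion, so the complex is neutral overall.
Ligand charges: 1×chloro (-1 each), 1×ethylenediamine (neutral), 1×iodo (-1 each), 1×acetylacetonato (-1 each); total -3. So Ru + (-3) = 0, giving Ru = +3.
Ligands are named alphabetically: acetylacetonato before chloro before ethylenediamine before iodo.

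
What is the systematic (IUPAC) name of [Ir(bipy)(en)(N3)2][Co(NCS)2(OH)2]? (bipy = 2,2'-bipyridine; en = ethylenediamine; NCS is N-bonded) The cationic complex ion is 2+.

Both ions are complex: the cation is named first with the plain metal name, the anion second with the -ate form; each ion's ligands are alphabetised independently.
The complex cation is given as 2+; its ligand charges sum to -2, so Ir = +4.
A 1:1 salt means the anion carries the equal and opposite charge, 2−.
Anion: ligand charges sum to -4; for the ion to be 2−, Co = +2.

diazido(2,2'-bipyridine)(ethylenediamine)iridium(IV) dihydroxodiisothiocyanatocobaltate(II)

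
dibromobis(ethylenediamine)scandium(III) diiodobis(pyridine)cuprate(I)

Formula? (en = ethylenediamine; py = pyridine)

[ScBr2(en)2][CuI2(py)2]

Cation [Sc…]: ligand charges -2, Sc(III) ⇒ ion charge 1+.
Anion [Cu…]: ligand charges -2, Cu(I) ⇒ ion charge 1−.
One 1+ cation balances one 1− anion.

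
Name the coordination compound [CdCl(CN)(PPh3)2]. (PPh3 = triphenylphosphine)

chlorocyanobis(triphenylphosphine)cadmium(II)

There is no counter-ion, so the complex is neutral overall.
Ligand charges: 2×triphenylphosphine (neutral), 1×cyano (-1 each), 1×chloro (-1 each); total -2. So Cd + (-2) = 0, giving Cd = +2.
Ligands are named alphabetically: chloro before cyano before triphenylphosphine.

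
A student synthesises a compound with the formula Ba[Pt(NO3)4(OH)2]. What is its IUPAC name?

barium dihydroxotetranitratoplatinate(IV)

The 1 barium counter-ion carries a total charge of +2, so each complex ion is 2−.
Ligand charges: 4×nitrato (-1 each), 2×hydroxo (-1 each); total -6. So Pt + (-6) = 2−, giving Pt = +4.
The complex ion is anionic, so platinum takes the -ate form platinate(IV).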